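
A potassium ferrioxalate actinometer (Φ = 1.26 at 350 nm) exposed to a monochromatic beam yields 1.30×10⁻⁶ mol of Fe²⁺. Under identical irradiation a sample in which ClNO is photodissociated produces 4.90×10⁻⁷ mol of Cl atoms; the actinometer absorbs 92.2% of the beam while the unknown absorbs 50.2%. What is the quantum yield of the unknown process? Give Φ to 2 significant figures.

Φ = 0.87

Photons absorbed by the actinometer: 1.30×10⁻⁶ / 1.26 = 1.032×10⁻⁶ mol.
Incident flux: 1.032×10⁻⁶ / 0.922 = 1.119×10⁻⁶ einstein.
Absorbed by unknown: 0.502 × 1.119×10⁻⁶ = 5.617×10⁻⁷ mol.
Φ(unknown) = 4.90×10⁻⁷ / 5.617×10⁻⁷ = 0.87.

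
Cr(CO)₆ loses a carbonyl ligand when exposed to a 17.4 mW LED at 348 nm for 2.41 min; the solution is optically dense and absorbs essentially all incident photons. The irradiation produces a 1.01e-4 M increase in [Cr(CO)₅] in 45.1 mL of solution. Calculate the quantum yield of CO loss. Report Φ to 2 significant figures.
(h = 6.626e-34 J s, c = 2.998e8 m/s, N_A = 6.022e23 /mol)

Product: (1.01e-4 M)(0.0451 L) = 4.555e-6 mol.
Photon energy at 348 nm: hc/λ = (6.626e-34)(2.998e8)/(348e-9) = 5.708e-19 J.
Energy delivered: (17.4 mW)(144.6 s) = 2.516 J.
Photons incident: 2.516 / 5.708e-19 = 4.408e18, i.e. 4.408e18/6.022e23 = 7.320e-6 mol.
Φ = 4.555e-6 mol / 7.320e-6 mol photons = 0.62.

Φ = 0.62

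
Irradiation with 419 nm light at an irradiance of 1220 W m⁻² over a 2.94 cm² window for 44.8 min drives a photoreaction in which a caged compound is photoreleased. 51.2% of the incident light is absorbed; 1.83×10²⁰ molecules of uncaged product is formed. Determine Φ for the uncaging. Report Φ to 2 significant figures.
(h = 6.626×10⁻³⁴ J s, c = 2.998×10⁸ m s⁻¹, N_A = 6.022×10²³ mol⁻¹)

Φ = 0.18

Product: 1.83×10²⁰ / 6.022×10²³ = 3.039×10⁻⁴ mol.
Photon energy at 419 nm: hc/λ = (6.626×10⁻³⁴)(2.998×10⁸)/(419×10⁻⁹) = 4.741×10⁻¹⁹ J.
Energy delivered: (1220 W m⁻²)(2.94×10⁻⁴ m²)(2688 s) = 964.1 J.
Photons incident: 964.1 / 4.741×10⁻¹⁹ = 2.034×10²¹, i.e. 2.034×10²¹/6.022×10²³ = 0.003378 mol.
Photons absorbed: 0.512 × 0.003378 = 0.001730 mol.
Φ = 3.039×10⁻⁴ mol / 0.001730 mol photons = 0.18.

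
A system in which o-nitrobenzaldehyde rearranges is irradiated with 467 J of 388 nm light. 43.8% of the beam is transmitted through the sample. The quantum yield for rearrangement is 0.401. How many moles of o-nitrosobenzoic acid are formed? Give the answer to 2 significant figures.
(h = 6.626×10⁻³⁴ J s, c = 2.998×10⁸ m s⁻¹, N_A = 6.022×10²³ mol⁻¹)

Photon energy at 388 nm: hc/λ = (6.626×10⁻³⁴)(2.998×10⁸)/(388×10⁻⁹) = 5.120×10⁻¹⁹ J.
Photons incident: 467 / 5.120×10⁻¹⁹ = 9.121×10²⁰, i.e. 9.121×10²⁰/6.022×10²³ = 0.001515 mol.
Fraction absorbed: 1 − 43.8/100 = 0.5620.
Photons absorbed: 0.5620 × 0.001515 = 8.514×10⁻⁴ mol.
Product: Φ × n_abs = 0.401 × 8.514×10⁻⁴ = 3.414×10⁻⁴ mol.

3.4×10⁻⁴ mol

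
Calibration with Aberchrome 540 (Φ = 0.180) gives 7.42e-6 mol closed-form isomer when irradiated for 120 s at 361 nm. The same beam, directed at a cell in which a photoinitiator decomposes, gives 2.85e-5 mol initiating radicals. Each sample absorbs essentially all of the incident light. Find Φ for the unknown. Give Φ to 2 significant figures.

Photons absorbed by the actinometer: 7.42e-6 / 0.180 = 4.122e-5 mol.
Φ(unknown) = 2.85e-5 / 4.122e-5 = 0.69.

Φ = 0.69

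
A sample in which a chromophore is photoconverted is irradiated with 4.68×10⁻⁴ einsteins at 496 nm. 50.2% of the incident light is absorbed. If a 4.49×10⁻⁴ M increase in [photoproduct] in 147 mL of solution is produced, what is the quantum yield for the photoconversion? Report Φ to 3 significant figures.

Product: (4.49×10⁻⁴ M)(0.147 L) = 6.600×10⁻⁵ mol.
Photons absorbed: 0.502 × 4.68×10⁻⁴ = 2.349×10⁻⁴ mol.
Φ = 6.600×10⁻⁵ mol / 2.349×10⁻⁴ mol photons = 0.281.

Φ = 0.281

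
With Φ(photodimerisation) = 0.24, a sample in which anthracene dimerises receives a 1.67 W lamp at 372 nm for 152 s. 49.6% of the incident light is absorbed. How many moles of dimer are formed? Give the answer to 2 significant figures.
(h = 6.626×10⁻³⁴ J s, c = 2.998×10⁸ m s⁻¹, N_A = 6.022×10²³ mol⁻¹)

9.4×10⁻⁵ mol

Photon energy at 372 nm: hc/λ = (6.626×10⁻³⁴)(2.998×10⁸)/(372×10⁻⁹) = 5.340×10⁻¹⁹ J.
Energy delivered: (1.67 W)(152 s) = 253.8 J.
Photons incident: 253.8 / 5.340×10⁻¹⁹ = 4.753×10²⁰, i.e. 4.753×10²⁰/6.022×10²³ = 7.893×10⁻⁴ mol.
Photons absorbed: 0.496 × 7.893×10⁻⁴ = 3.915×10⁻⁴ mol.
Product: Φ × n_abs = 0.24 × 3.915×10⁻⁴ = 9.396×10⁻⁵ mol.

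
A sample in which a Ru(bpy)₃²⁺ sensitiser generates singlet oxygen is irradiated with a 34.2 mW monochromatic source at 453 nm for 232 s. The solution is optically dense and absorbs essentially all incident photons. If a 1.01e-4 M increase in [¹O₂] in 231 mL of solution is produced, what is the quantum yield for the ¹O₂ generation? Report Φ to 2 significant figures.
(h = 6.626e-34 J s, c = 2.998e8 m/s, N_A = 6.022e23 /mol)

Φ = 0.78

Product: (1.01e-4 M)(0.231 L) = 2.333e-5 mol.
Photon energy at 453 nm: hc/λ = (6.626e-34)(2.998e8)/(453e-9) = 4.385e-19 J.
Energy delivered: (34.2 mW)(232 s) = 7.934 J.
Photons incident: 7.934 / 4.385e-19 = 1.809e19, i.e. 1.809e19/6.022e23 = 3.004e-5 mol.
Φ = 2.333e-5 mol / 3.004e-5 mol photons = 0.78.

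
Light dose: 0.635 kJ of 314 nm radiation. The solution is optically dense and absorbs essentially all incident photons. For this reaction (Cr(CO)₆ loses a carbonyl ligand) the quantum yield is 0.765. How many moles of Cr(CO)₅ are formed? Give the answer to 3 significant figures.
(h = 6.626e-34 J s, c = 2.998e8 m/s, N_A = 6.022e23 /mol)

Photon energy at 314 nm: hc/λ = (6.626e-34)(2.998e8)/(314e-9) = 6.326e-19 J.
Incident energy: 0.635 kJ = 635 J.
Photons incident: 635 / 6.326e-19 = 1.004e21, i.e. 1.004e21/6.022e23 = 0.001667 mol.
Product: Φ × n_abs = 0.765 × 0.001667 = 0.001275 mol.

0.00128 mol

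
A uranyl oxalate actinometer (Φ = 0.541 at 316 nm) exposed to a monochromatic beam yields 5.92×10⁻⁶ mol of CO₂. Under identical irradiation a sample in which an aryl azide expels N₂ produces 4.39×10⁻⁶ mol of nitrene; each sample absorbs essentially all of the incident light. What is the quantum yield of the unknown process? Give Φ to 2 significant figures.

Φ = 0.40

Photons absorbed by the actinometer: 5.92×10⁻⁶ / 0.541 = 1.094×10⁻⁵ mol.
Φ(unknown) = 4.39×10⁻⁶ / 1.094×10⁻⁵ = 0.40.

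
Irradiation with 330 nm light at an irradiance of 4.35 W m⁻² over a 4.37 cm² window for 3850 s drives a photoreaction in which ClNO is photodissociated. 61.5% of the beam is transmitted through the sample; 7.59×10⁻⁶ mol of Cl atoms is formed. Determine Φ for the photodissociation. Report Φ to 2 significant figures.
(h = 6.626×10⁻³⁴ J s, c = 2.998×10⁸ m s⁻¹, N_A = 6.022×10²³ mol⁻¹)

Photon energy at 330 nm: hc/λ = (6.626×10⁻³⁴)(2.998×10⁸)/(330×10⁻⁹) = 6.020×10⁻¹⁹ J.
Energy delivered: (4.35 W m⁻²)(4.37×10⁻⁴ m²)(3850 s) = 7.319 J.
Photons incident: 7.319 / 6.020×10⁻¹⁹ = 1.216×10¹⁹, i.e. 1.216×10¹⁹/6.022×10²³ = 2.019×10⁻⁵ mol.
Fraction absorbed: 1 − 61.5/100 = 0.3850.
Photons absorbed: 0.3850 × 2.019×10⁻⁵ = 7.773×10⁻⁶ mol.
Φ = 7.59×10⁻⁶ mol / 7.773×10⁻⁶ mol photons = 0.98.

Φ = 0.98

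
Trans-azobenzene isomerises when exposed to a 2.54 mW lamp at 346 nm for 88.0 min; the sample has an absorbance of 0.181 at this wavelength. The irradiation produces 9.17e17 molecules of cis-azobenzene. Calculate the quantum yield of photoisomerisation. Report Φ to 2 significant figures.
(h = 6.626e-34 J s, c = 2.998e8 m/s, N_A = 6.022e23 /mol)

Φ = 0.12

Product: 9.17e17 / 6.022e23 = 1.523e-6 mol.
Photon energy at 346 nm: hc/λ = (6.626e-34)(2.998e8)/(346e-9) = 5.741e-19 J.
Energy delivered: (2.54 mW)(5280 s) = 13.41 J.
Photons incident: 13.41 / 5.741e-19 = 2.336e19, i.e. 2.336e19/6.022e23 = 3.879e-5 mol.
Fraction absorbed: 1 − 10^(−0.181) = 0.3408.
Photons absorbed: 0.3408 × 3.879e-5 = 1.322e-5 mol.
Φ = 1.523e-6 mol / 1.322e-5 mol photons = 0.12.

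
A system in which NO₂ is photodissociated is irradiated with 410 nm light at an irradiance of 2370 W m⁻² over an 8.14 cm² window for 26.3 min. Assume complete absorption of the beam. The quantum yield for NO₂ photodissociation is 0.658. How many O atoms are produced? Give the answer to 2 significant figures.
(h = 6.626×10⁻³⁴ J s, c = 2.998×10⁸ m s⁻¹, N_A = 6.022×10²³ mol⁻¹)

Photon energy at 410 nm: hc/λ = (6.626×10⁻³⁴)(2.998×10⁸)/(410×10⁻⁹) = 4.845×10⁻¹⁹ J.
Energy delivered: (2370 W m⁻²)(8.14×10⁻⁴ m²)(1578 s) = 3044 J.
Photons incident: 3044 / 4.845×10⁻¹⁹ = 6.283×10²¹, i.e. 6.283×10²¹/6.022×10²³ = 0.01043 mol.
Product: Φ × n_abs = 0.658 × 0.01043 = 0.006863 mol.
As a count: 0.006863 × 6.022×10²³ = 4.1×10²¹.

4.1×10²¹ atoms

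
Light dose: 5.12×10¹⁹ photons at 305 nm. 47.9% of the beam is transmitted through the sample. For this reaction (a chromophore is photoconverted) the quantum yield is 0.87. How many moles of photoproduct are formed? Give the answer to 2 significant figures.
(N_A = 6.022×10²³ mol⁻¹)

3.9×10⁻⁵ mol

Moles of photons: 5.12×10¹⁹ / 6.022×10²³ = 8.502×10⁻⁵ mol.
Fraction absorbed: 1 − 47.9/100 = 0.5210.
Photons absorbed: 0.5210 × 8.502×10⁻⁵ = 4.430×10⁻⁵ mol.
Product: Φ × n_abs = 0.87 × 4.430×10⁻⁵ = 3.854×10⁻⁵ mol.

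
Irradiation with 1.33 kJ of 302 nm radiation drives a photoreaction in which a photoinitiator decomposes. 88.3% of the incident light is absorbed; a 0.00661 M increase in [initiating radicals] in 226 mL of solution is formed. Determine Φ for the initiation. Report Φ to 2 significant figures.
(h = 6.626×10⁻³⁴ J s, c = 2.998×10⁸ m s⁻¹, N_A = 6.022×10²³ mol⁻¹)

Φ = 0.50

Product: (0.00661 M)(0.226 L) = 0.001494 mol.
Photon energy at 302 nm: hc/λ = (6.626×10⁻³⁴)(2.998×10⁸)/(302×10⁻⁹) = 6.578×10⁻¹⁹ J.
Incident energy: 1.33 kJ = 1330 J.
Photons incident: 1330 / 6.578×10⁻¹⁹ = 2.022×10²¹, i.e. 2.022×10²¹/6.022×10²³ = 0.003358 mol.
Photons absorbed: 0.883 × 0.003358 = 0.002965 mol.
Φ = 0.001494 mol / 0.002965 mol photons = 0.50.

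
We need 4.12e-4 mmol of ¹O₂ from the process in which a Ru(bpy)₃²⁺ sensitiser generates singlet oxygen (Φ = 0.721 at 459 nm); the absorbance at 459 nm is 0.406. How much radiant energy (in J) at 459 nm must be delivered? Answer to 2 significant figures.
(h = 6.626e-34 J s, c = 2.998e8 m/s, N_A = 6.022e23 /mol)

0.25 J

Product: 4.12e-4 mmol = 4.12e-7 mol.
Photons that must be absorbed: 4.12e-7 / 0.721 = 5.714e-7 mol.
Fraction absorbed: 1 − 10^(−0.406) = 0.6074.
Incident photons needed: 5.714e-7 / 0.6074 = 9.407e-7 mol.
Photon energy: hc/λ = 4.328e-19 J; per mole, 2.606e5 J mol⁻¹.
Energy required: 9.407e-7 × 2.606e5 = 0.25 J.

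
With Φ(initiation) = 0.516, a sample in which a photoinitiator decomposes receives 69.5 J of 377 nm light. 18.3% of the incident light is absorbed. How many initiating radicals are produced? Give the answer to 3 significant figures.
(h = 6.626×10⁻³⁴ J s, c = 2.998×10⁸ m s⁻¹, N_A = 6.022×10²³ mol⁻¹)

Photon energy at 377 nm: hc/λ = (6.626×10⁻³⁴)(2.998×10⁸)/(377×10⁻⁹) = 5.269×10⁻¹⁹ J.
Photons incident: 69.5 / 5.269×10⁻¹⁹ = 1.319×10²⁰, i.e. 1.319×10²⁰/6.022×10²³ = 2.190×10⁻⁴ mol.
Photons absorbed: 0.183 × 2.190×10⁻⁴ = 4.008×10⁻⁵ mol.
Product: Φ × n_abs = 0.516 × 4.008×10⁻⁵ = 2.068×10⁻⁵ mol.
As a count: 2.068×10⁻⁵ × 6.022×10²³ = 1.25×10¹⁹.

1.25×10¹⁹ initiating radicals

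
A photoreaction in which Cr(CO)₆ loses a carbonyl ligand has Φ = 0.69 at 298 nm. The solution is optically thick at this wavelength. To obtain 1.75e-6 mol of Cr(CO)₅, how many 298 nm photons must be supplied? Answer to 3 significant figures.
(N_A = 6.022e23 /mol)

Photons that must be absorbed: 1.75e-6 / 0.69 = 2.536e-6 mol.
Photon count: 2.536e-6 × 6.022e23 = 1.53e18.

1.53e18 photons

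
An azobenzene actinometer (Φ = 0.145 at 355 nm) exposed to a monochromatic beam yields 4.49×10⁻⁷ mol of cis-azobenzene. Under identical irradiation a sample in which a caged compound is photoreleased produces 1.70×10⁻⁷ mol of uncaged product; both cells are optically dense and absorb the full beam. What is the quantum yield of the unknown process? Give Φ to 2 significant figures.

Photons absorbed by the actinometer: 4.49×10⁻⁷ / 0.145 = 3.097×10⁻⁶ mol.
Φ(unknown) = 1.70×10⁻⁷ / 3.097×10⁻⁶ = 0.055.

Φ = 0.055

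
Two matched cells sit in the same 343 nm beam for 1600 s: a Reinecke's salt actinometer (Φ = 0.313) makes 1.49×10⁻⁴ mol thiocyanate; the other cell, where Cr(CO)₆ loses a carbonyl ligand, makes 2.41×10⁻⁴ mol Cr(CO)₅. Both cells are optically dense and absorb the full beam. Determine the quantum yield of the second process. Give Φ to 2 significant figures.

Photons absorbed by the actinometer: 1.49×10⁻⁴ / 0.313 = 4.760×10⁻⁴ mol.
Φ(unknown) = 2.41×10⁻⁴ / 4.760×10⁻⁴ = 0.51.

Φ = 0.51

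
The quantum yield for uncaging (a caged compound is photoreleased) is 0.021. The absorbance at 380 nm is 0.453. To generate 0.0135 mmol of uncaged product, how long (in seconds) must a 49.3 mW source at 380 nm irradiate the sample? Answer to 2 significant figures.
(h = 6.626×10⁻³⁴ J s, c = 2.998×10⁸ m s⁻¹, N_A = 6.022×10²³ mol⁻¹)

t ≈ 6300 s

Product: 0.0135 mmol = 1.35×10⁻⁵ mol.
Photons that must be absorbed: 1.35×10⁻⁵ / 0.021 = 6.429×10⁻⁴ mol.
Fraction absorbed: 1 − 10^(−0.453) = 0.6476.
Incident photons needed: 6.429×10⁻⁴ / 0.6476 = 9.927×10⁻⁴ mol.
Photon energy: hc/λ = 5.228×10⁻¹⁹ J; per mole, 3.148×10⁵ J mol⁻¹.
Energy required: 9.927×10⁻⁴ × 3.148×10⁵ = 312.5 J.
Time: 312.5 J / 0.0493 W = 6300 s.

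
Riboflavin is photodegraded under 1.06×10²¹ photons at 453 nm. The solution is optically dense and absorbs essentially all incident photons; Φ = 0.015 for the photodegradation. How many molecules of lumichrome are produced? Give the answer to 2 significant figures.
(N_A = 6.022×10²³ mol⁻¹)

1.6×10¹⁹ molecules

Moles of photons: 1.06×10²¹ / 6.022×10²³ = 0.001760 mol.
Product: Φ × n_abs = 0.015 × 0.001760 = 2.640×10⁻⁵ mol.
As a count: 2.640×10⁻⁵ × 6.022×10²³ = 1.6×10¹⁹.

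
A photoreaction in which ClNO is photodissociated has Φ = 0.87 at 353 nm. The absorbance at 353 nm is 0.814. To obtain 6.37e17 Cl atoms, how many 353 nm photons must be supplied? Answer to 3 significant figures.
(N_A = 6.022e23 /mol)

Product: 6.37e17 / 6.022e23 = 1.058e-6 mol.
Photons that must be absorbed: 1.058e-6 / 0.87 = 1.216e-6 mol.
Fraction absorbed: 1 − 10^(−0.814) = 0.8465.
Incident photons needed: 1.216e-6 / 0.8465 = 1.437e-6 mol.
Photon count: 1.437e-6 × 6.022e23 = 8.65e17.

8.65e17 photons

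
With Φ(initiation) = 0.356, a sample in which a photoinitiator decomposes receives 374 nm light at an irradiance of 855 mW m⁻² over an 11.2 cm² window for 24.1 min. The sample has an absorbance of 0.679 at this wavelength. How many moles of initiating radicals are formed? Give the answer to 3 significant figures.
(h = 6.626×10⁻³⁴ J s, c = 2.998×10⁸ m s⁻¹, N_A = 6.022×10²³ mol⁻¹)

Photon energy at 374 nm: hc/λ = (6.626×10⁻³⁴)(2.998×10⁸)/(374×10⁻⁹) = 5.311×10⁻¹⁹ J.
Energy delivered: (855 mW m⁻²)(11.2×10⁻⁴ m²)(1446 s) = 1.385 J.
Photons incident: 1.385 / 5.311×10⁻¹⁹ = 2.608×10¹⁸, i.e. 2.608×10¹⁸/6.022×10²³ = 4.331×10⁻⁶ mol.
Fraction absorbed: 1 − 10^(−0.679) = 0.7906.
Photons absorbed: 0.7906 × 4.331×10⁻⁶ = 3.424×10⁻⁶ mol.
Product: Φ × n_abs = 0.356 × 3.424×10⁻⁶ = 1.219×10⁻⁶ mol.

1.22×10⁻⁶ mol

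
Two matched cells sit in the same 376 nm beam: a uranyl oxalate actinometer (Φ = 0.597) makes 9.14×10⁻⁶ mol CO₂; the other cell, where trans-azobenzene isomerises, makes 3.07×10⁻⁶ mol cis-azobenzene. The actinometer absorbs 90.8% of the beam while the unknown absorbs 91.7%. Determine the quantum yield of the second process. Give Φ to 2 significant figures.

Photons absorbed by the actinometer: 9.14×10⁻⁶ / 0.597 = 1.531×10⁻⁵ mol.
Incident flux: 1.531×10⁻⁵ / 0.908 = 1.686×10⁻⁵ einstein.
Absorbed by unknown: 0.917 × 1.686×10⁻⁵ = 1.546×10⁻⁵ mol.
Φ(unknown) = 3.07×10⁻⁶ / 1.546×10⁻⁵ = 0.20.

Φ = 0.20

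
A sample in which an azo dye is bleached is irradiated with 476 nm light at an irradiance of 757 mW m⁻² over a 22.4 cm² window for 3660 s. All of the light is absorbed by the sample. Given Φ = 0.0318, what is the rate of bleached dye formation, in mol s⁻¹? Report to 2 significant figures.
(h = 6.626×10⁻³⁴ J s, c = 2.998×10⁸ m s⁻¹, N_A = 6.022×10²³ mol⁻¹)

Photon energy at 476 nm: hc/λ = (6.626×10⁻³⁴)(2.998×10⁸)/(476×10⁻⁹) = 4.173×10⁻¹⁹ J.
Energy delivered: (757 mW m⁻²)(22.4×10⁻⁴ m²)(3660 s) = 6.206 J.
Photons incident: 6.206 / 4.173×10⁻¹⁹ = 1.487×10¹⁹, i.e. 1.487×10¹⁹/6.022×10²³ = 2.469×10⁻⁵ mol.
Product formed: 0.0318 × 2.469×10⁻⁵ = 7.851×10⁻⁷ mol.
Rate: 7.851×10⁻⁷ / 3660 s = 2.1×10⁻¹⁰ mol s⁻¹.

2.1×10⁻¹⁰ mol s⁻¹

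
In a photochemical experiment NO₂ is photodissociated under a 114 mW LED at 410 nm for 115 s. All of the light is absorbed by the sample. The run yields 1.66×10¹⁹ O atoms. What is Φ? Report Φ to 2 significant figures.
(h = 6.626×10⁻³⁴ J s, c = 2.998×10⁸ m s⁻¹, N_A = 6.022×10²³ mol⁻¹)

Product: 1.66×10¹⁹ / 6.022×10²³ = 2.757×10⁻⁵ mol.
Photon energy at 410 nm: hc/λ = (6.626×10⁻³⁴)(2.998×10⁸)/(410×10⁻⁹) = 4.845×10⁻¹⁹ J.
Energy delivered: (114 mW)(115 s) = 13.11 J.
Photons incident: 13.11 / 4.845×10⁻¹⁹ = 2.706×10¹⁹, i.e. 2.706×10¹⁹/6.022×10²³ = 4.494×10⁻⁵ mol.
Φ = 2.757×10⁻⁵ mol / 4.494×10⁻⁵ mol photons = 0.61.

Φ = 0.61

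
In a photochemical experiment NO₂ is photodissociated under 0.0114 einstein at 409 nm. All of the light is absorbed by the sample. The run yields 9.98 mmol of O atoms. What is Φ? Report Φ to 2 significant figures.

Product: 9.98 mmol = 0.00998 mol.
Φ = 0.00998 mol / 0.0114 mol photons = 0.88.

Φ = 0.88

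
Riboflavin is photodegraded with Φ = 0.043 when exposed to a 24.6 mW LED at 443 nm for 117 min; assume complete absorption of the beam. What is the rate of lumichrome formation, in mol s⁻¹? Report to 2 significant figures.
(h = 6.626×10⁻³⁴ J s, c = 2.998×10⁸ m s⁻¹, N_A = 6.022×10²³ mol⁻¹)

Photon energy at 443 nm: hc/λ = (6.626×10⁻³⁴)(2.998×10⁸)/(443×10⁻⁹) = 4.484×10⁻¹⁹ J.
Energy delivered: (24.6 mW)(7020 s) = 172.7 J.
Photons incident: 172.7 / 4.484×10⁻¹⁹ = 3.851×10²⁰, i.e. 3.851×10²⁰/6.022×10²³ = 6.395×10⁻⁴ mol.
Product formed: 0.043 × 6.395×10⁻⁴ = 2.750×10⁻⁵ mol.
Rate: 2.750×10⁻⁵ / 7020 s = 3.9×10⁻⁹ mol s⁻¹.

3.9×10⁻⁹ mol s⁻¹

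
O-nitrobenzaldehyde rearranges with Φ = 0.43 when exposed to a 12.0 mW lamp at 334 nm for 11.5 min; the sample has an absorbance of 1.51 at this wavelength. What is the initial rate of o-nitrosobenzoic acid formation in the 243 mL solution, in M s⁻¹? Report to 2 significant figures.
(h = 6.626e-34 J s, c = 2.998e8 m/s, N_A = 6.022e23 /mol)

Photon energy at 334 nm: hc/λ = (6.626e-34)(2.998e8)/(334e-9) = 5.948e-19 J.
Energy delivered: (12.0 mW)(690 s) = 8.280 J.
Photons incident: 8.280 / 5.948e-19 = 1.392e19, i.e. 1.392e19/6.022e23 = 2.312e-5 mol.
Fraction absorbed: 1 − 10^(−1.51) = 0.9691.
Photons absorbed: 0.9691 × 2.312e-5 = 2.241e-5 mol.
Product formed: 0.43 × 2.241e-5 = 9.636e-6 mol.
Rate: 9.636e-6 mol / (690 s × 0.243 L) = 5.7e-8 M s⁻¹.

5.7e-8 M s⁻¹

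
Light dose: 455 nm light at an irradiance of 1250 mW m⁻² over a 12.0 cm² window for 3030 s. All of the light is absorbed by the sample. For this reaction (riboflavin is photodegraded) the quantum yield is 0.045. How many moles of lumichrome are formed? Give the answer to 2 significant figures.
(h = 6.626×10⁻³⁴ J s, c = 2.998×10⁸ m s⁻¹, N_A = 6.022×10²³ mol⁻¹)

7.8×10⁻⁷ mol

Photon energy at 455 nm: hc/λ = (6.626×10⁻³⁴)(2.998×10⁸)/(455×10⁻⁹) = 4.366×10⁻¹⁹ J.
Energy delivered: (1250 mW m⁻²)(12.0×10⁻⁴ m²)(3030 s) = 4.545 J.
Photons incident: 4.545 / 4.366×10⁻¹⁹ = 1.041×10¹⁹, i.e. 1.041×10¹⁹/6.022×10²³ = 1.729×10⁻⁵ mol.
Product: Φ × n_abs = 0.045 × 1.729×10⁻⁵ = 7.780×10⁻⁷ mol.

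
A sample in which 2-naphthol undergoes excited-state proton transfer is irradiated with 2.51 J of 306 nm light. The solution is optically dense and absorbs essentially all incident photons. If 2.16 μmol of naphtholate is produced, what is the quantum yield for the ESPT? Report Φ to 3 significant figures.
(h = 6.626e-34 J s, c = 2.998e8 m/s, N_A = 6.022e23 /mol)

Φ = 0.336

Product: 2.16 μmol = 2.16e-6 mol.
Photon energy at 306 nm: hc/λ = (6.626e-34)(2.998e8)/(306e-9) = 6.492e-19 J.
Photons incident: 2.51 / 6.492e-19 = 3.866e18, i.e. 3.866e18/6.022e23 = 6.420e-6 mol.
Φ = 2.16e-6 mol / 6.420e-6 mol photons = 0.336.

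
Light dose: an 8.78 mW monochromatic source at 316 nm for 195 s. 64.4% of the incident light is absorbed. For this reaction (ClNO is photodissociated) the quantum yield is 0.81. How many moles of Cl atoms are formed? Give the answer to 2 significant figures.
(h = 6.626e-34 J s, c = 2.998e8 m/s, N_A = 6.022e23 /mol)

Photon energy at 316 nm: hc/λ = (6.626e-34)(2.998e8)/(316e-9) = 6.286e-19 J.
Energy delivered: (8.78 mW)(195 s) = 1.712 J.
Photons incident: 1.712 / 6.286e-19 = 2.724e18, i.e. 2.724e18/6.022e23 = 4.523e-6 mol.
Photons absorbed: 0.644 × 4.523e-6 = 2.913e-6 mol.
Product: Φ × n_abs = 0.81 × 2.913e-6 = 2.360e-6 mol.

2.4e-6 mol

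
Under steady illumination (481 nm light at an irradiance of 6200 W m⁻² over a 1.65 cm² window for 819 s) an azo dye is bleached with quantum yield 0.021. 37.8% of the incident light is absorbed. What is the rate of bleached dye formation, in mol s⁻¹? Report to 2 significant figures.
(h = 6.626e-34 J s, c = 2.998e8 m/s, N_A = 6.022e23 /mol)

Photon energy at 481 nm: hc/λ = (6.626e-34)(2.998e8)/(481e-9) = 4.130e-19 J.
Energy delivered: (6200 W m⁻²)(1.65e-4 m²)(819 s) = 837.8 J.
Photons incident: 837.8 / 4.130e-19 = 2.029e21, i.e. 2.029e21/6.022e23 = 0.003369 mol.
Photons absorbed: 0.378 × 0.003369 = 0.001273 mol.
Product formed: 0.021 × 0.001273 = 2.673e-5 mol.
Rate: 2.673e-5 / 819 s = 3.3e-8 mol s⁻¹.

3.3e-8 mol s⁻¹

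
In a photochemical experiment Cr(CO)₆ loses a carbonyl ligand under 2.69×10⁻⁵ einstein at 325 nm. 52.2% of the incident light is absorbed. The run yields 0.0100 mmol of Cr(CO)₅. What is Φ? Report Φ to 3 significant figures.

Product: 0.0100 mmol = 1.00×10⁻⁵ mol.
Photons absorbed: 0.522 × 2.69×10⁻⁵ = 1.404×10⁻⁵ mol.
Φ = 1.00×10⁻⁵ mol / 1.404×10⁻⁵ mol photons = 0.712.

Φ = 0.712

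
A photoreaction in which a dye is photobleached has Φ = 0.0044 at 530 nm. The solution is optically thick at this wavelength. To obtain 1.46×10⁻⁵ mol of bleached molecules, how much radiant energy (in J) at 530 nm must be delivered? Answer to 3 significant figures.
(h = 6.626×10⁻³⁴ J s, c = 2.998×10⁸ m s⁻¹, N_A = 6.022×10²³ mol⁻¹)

Photons that must be absorbed: 1.46×10⁻⁵ / 0.0044 = 0.003318 mol.
Photon energy: hc/λ = 3.748×10⁻¹⁹ J; per mole, 2.257×10⁵ J mol⁻¹.
Energy required: 0.003318 × 2.257×10⁵ = 749 J.

749 J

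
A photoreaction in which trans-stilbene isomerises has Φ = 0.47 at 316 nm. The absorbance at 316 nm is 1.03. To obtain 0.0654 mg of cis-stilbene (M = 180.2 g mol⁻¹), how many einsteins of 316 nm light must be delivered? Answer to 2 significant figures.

8.5×10⁻⁷ einstein

Product: 0.0654 mg / 180.2 g mol⁻¹ = 3.629×10⁻⁷ mol.
Photons that must be absorbed: 3.629×10⁻⁷ / 0.47 = 7.721×10⁻⁷ mol.
Fraction absorbed: 1 − 10^(−1.03) = 0.9067.
Incident photons needed: 7.721×10⁻⁷ / 0.9067 = 8.515×10⁻⁷ mol.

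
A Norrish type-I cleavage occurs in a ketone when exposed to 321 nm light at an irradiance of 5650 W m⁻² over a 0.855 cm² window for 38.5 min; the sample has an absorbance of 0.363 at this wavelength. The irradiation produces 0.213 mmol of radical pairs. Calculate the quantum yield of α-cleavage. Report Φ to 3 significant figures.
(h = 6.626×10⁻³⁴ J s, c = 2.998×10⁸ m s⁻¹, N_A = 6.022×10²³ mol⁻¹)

Φ = 0.126

Product: 0.213 mmol = 2.13×10⁻⁴ mol.
Photon energy at 321 nm: hc/λ = (6.626×10⁻³⁴)(2.998×10⁸)/(321×10⁻⁹) = 6.188×10⁻¹⁹ J.
Energy delivered: (5650 W m⁻²)(0.855×10⁻⁴ m²)(2310 s) = 1116 J.
Photons incident: 1116 / 6.188×10⁻¹⁹ = 1.803×10²¹, i.e. 1.803×10²¹/6.022×10²³ = 0.002994 mol.
Fraction absorbed: 1 − 10^(−0.363) = 0.5665.
Photons absorbed: 0.5665 × 0.002994 = 0.001696 mol.
Φ = 2.13×10⁻⁴ mol / 0.001696 mol photons = 0.126.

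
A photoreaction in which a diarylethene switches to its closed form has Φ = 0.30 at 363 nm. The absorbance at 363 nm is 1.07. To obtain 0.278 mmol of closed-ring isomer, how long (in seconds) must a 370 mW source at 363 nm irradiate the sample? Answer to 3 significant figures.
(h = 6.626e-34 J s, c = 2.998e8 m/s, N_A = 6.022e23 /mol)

t ≈ 902 s

Product: 0.278 mmol = 2.78e-4 mol.
Photons that must be absorbed: 2.78e-4 / 0.30 = 9.267e-4 mol.
Fraction absorbed: 1 − 10^(−1.07) = 0.9149.
Incident photons needed: 9.267e-4 / 0.9149 = 0.001013 mol.
Photon energy: hc/λ = 5.472e-19 J; per mole, 3.295e5 J mol⁻¹.
Energy required: 0.001013 × 3.295e5 = 333.8 J.
Time: 333.8 J / 0.37 W = 902 s.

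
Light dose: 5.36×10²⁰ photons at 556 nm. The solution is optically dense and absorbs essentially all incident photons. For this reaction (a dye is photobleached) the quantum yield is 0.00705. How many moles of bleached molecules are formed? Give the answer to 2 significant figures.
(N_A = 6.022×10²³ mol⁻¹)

Moles of photons: 5.36×10²⁰ / 6.022×10²³ = 8.901×10⁻⁴ mol.
Product: Φ × n_abs = 0.00705 × 8.901×10⁻⁴ = 6.275×10⁻⁶ mol.

6.3×10⁻⁶ mol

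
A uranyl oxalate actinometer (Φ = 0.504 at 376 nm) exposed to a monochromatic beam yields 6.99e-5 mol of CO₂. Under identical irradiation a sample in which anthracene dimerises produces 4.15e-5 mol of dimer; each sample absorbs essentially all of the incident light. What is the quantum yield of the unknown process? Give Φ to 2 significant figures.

Φ = 0.30

Photons absorbed by the actinometer: 6.99e-5 / 0.504 = 1.387e-4 mol.
Φ(unknown) = 4.15e-5 / 1.387e-4 = 0.30.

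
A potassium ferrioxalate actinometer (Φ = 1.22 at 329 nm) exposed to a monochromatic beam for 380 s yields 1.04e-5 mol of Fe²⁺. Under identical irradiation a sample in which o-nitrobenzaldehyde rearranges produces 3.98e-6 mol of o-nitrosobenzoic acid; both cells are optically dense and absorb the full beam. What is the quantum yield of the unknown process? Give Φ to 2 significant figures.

Φ = 0.47

Photons absorbed by the actinometer: 1.04e-5 / 1.22 = 8.525e-6 mol.
Φ(unknown) = 3.98e-6 / 8.525e-6 = 0.47.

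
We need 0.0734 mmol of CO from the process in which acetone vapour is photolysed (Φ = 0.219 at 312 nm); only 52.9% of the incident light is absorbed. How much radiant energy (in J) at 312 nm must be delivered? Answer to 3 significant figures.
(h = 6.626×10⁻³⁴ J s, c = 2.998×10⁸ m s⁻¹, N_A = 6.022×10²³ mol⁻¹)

243 J

Product: 0.0734 mmol = 7.34×10⁻⁵ mol.
Photons that must be absorbed: 7.34×10⁻⁵ / 0.219 = 3.352×10⁻⁴ mol.
Incident photons needed: 3.352×10⁻⁴ / 0.529 = 6.336×10⁻⁴ mol.
Photon energy: hc/λ = 6.367×10⁻¹⁹ J; per mole, 3.834×10⁵ J mol⁻¹.
Energy required: 6.336×10⁻⁴ × 3.834×10⁵ = 243 J.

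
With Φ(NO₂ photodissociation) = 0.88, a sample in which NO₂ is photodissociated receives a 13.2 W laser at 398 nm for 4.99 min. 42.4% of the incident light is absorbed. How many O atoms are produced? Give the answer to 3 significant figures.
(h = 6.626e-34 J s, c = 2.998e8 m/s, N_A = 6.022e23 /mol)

2.95e21 atoms

Photon energy at 398 nm: hc/λ = (6.626e-34)(2.998e8)/(398e-9) = 4.991e-19 J.
Energy delivered: (13.2 W)(299.4 s) = 3952 J.
Photons incident: 3952 / 4.991e-19 = 7.918e21, i.e. 7.918e21/6.022e23 = 0.01315 mol.
Photons absorbed: 0.424 × 0.01315 = 0.005576 mol.
Product: Φ × n_abs = 0.88 × 0.005576 = 0.004907 mol.
As a count: 0.004907 × 6.022e23 = 2.95e21.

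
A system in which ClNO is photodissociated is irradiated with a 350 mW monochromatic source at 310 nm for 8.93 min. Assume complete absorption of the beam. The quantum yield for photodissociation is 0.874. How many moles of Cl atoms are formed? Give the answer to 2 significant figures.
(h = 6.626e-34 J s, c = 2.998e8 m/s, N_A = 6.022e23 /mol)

Photon energy at 310 nm: hc/λ = (6.626e-34)(2.998e8)/(310e-9) = 6.408e-19 J.
Energy delivered: (350 mW)(535.8 s) = 187.5 J.
Photons incident: 187.5 / 6.408e-19 = 2.926e20, i.e. 2.926e20/6.022e23 = 4.859e-4 mol.
Product: Φ × n_abs = 0.874 × 4.859e-4 = 4.247e-4 mol.

4.2e-4 mol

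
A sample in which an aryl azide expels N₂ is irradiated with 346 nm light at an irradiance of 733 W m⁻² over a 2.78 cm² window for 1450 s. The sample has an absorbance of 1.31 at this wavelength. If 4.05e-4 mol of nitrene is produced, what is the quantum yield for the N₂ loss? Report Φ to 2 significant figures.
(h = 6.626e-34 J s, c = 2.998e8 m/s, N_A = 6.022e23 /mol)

Photon energy at 346 nm: hc/λ = (6.626e-34)(2.998e8)/(346e-9) = 5.741e-19 J.
Energy delivered: (733 W m⁻²)(2.78e-4 m²)(1450 s) = 295.5 J.
Photons incident: 295.5 / 5.741e-19 = 5.147e20, i.e. 5.147e20/6.022e23 = 8.547e-4 mol.
Fraction absorbed: 1 − 10^(−1.31) = 0.9510.
Photons absorbed: 0.9510 × 8.547e-4 = 8.128e-4 mol.
Φ = 4.05e-4 mol / 8.128e-4 mol photons = 0.50.

Φ = 0.50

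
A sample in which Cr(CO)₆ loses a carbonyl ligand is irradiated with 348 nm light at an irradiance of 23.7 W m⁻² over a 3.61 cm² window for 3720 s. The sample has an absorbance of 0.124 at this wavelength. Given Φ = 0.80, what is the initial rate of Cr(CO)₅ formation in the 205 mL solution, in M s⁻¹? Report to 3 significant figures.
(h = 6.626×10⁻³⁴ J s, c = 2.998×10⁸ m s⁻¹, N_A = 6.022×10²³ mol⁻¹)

2.41×10⁻⁸ M s⁻¹

Photon energy at 348 nm: hc/λ = (6.626×10⁻³⁴)(2.998×10⁸)/(348×10⁻⁹) = 5.708×10⁻¹⁹ J.
Energy delivered: (23.7 W m⁻²)(3.61×10⁻⁴ m²)(3720 s) = 31.83 J.
Photons incident: 31.83 / 5.708×10⁻¹⁹ = 5.576×10¹⁹, i.e. 5.576×10¹⁹/6.022×10²³ = 9.259×10⁻⁵ mol.
Fraction absorbed: 1 − 10^(−0.124) = 0.2484.
Photons absorbed: 0.2484 × 9.259×10⁻⁵ = 2.300×10⁻⁵ mol.
Product formed: 0.80 × 2.300×10⁻⁵ = 1.840×10⁻⁵ mol.
Rate: 1.840×10⁻⁵ mol / (3720 s × 0.205 L) = 2.41×10⁻⁸ M s⁻¹.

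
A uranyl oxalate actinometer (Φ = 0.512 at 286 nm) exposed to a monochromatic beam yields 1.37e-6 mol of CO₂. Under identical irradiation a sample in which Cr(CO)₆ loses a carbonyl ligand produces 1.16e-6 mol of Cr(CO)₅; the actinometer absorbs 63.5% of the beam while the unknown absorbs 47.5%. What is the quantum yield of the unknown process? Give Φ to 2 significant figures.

Photons absorbed by the actinometer: 1.37e-6 / 0.512 = 2.676e-6 mol.
Incident flux: 2.676e-6 / 0.635 = 4.214e-6 einstein.
Absorbed by unknown: 0.475 × 4.214e-6 = 2.002e-6 mol.
Φ(unknown) = 1.16e-6 / 2.002e-6 = 0.58.

Φ = 0.58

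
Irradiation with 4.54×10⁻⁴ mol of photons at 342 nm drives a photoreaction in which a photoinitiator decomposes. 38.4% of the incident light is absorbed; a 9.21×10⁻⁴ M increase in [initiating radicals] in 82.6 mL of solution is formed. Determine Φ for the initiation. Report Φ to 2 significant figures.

Product: (9.21×10⁻⁴ M)(0.0826 L) = 7.607×10⁻⁵ mol.
Photons absorbed: 0.384 × 4.54×10⁻⁴ = 1.743×10⁻⁴ mol.
Φ = 7.607×10⁻⁵ mol / 1.743×10⁻⁴ mol photons = 0.44.

Φ = 0.44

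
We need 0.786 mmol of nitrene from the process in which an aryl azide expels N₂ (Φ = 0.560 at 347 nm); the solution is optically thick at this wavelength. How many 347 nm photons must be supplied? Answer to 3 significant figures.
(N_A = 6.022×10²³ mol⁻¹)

8.45×10²⁰ photons

Product: 0.786 mmol = 7.86×10⁻⁴ mol.
Photons that must be absorbed: 7.86×10⁻⁴ / 0.560 = 0.001404 mol.
Photon count: 0.001404 × 6.022×10²³ = 8.45×10²⁰.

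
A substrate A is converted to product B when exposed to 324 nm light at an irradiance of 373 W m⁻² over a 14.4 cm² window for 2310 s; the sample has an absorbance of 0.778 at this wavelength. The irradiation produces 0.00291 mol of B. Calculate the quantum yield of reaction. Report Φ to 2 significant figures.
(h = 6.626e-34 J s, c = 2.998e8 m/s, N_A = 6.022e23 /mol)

Photon energy at 324 nm: hc/λ = (6.626e-34)(2.998e8)/(324e-9) = 6.131e-19 J.
Energy delivered: (373 W m⁻²)(14.4e-4 m²)(2310 s) = 1241 J.
Photons incident: 1241 / 6.131e-19 = 2.024e21, i.e. 2.024e21/6.022e23 = 0.003361 mol.
Fraction absorbed: 1 − 10^(−0.778) = 0.8333.
Photons absorbed: 0.8333 × 0.003361 = 0.002801 mol.
Φ = 0.00291 mol / 0.002801 mol photons = 1.0.

Φ = 1.0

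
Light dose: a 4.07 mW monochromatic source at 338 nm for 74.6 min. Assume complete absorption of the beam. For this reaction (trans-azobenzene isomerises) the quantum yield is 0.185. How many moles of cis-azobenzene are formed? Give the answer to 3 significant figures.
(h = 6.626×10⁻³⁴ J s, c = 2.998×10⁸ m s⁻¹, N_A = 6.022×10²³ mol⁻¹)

9.52×10⁻⁶ mol

Photon energy at 338 nm: hc/λ = (6.626×10⁻³⁴)(2.998×10⁸)/(338×10⁻⁹) = 5.877×10⁻¹⁹ J.
Energy delivered: (4.07 mW)(4476 s) = 18.22 J.
Photons incident: 18.22 / 5.877×10⁻¹⁹ = 3.100×10¹⁹, i.e. 3.100×10¹⁹/6.022×10²³ = 5.148×10⁻⁵ mol.
Product: Φ × n_abs = 0.185 × 5.148×10⁻⁵ = 9.524×10⁻⁶ mol.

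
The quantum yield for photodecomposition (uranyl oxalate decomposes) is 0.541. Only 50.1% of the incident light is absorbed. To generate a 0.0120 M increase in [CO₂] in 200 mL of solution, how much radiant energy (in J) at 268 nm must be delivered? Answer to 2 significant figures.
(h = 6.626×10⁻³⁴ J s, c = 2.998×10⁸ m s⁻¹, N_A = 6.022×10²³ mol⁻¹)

Product: (0.0120 M)(0.2 L) = 0.002400 mol.
Photons that must be absorbed: 0.002400 / 0.541 = 0.004436 mol.
Incident photons needed: 0.004436 / 0.501 = 0.008854 mol.
Photon energy: hc/λ = 7.412×10⁻¹⁹ J; per mole, 4.464×10⁵ J mol⁻¹.
Energy required: 0.008854 × 4.464×10⁵ = 4000 J.

4000 J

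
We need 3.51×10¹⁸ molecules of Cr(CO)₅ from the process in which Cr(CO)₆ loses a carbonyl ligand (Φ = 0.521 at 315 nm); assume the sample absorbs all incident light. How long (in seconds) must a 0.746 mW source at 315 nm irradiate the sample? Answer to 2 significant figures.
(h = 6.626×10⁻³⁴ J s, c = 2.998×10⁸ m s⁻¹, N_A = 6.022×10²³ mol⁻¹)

t ≈ 5700 s

Product: 3.51×10¹⁸ / 6.022×10²³ = 5.829×10⁻⁶ mol.
Photons that must be absorbed: 5.829×10⁻⁶ / 0.521 = 1.119×10⁻⁵ mol.
Photon energy: hc/λ = 6.306×10⁻¹⁹ J; per mole, 3.797×10⁵ J mol⁻¹.
Energy required: 1.119×10⁻⁵ × 3.797×10⁵ = 4.249 J.
Time: 4.249 J / 0.000746 W = 5700 s.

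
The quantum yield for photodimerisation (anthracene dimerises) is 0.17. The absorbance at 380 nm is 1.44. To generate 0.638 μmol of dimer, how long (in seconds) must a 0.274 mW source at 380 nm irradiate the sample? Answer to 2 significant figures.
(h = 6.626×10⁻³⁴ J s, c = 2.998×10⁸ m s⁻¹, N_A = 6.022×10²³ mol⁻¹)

Product: 0.638 μmol = 6.38×10⁻⁷ mol.
Photons that must be absorbed: 6.38×10⁻⁷ / 0.17 = 3.753×10⁻⁶ mol.
Fraction absorbed: 1 − 10^(−1.44) = 0.9637.
Incident photons needed: 3.753×10⁻⁶ / 0.9637 = 3.894×10⁻⁶ mol.
Photon energy: hc/λ = 5.228×10⁻¹⁹ J; per mole, 3.148×10⁵ J mol⁻¹.
Energy required: 3.894×10⁻⁶ × 3.148×10⁵ = 1.226 J.
Time: 1.226 J / 0.000274 W = 4500 s.

t ≈ 4500 s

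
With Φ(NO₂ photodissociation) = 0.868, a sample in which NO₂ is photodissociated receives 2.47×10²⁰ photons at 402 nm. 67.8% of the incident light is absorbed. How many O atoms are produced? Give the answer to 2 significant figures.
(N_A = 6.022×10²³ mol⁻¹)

1.5×10²⁰ atoms

Moles of photons: 2.47×10²⁰ / 6.022×10²³ = 4.102×10⁻⁴ mol.
Photons absorbed: 0.678 × 4.102×10⁻⁴ = 2.781×10⁻⁴ mol.
Product: Φ × n_abs = 0.868 × 2.781×10⁻⁴ = 2.414×10⁻⁴ mol.
As a count: 2.414×10⁻⁴ × 6.022×10²³ = 1.5×10²⁰.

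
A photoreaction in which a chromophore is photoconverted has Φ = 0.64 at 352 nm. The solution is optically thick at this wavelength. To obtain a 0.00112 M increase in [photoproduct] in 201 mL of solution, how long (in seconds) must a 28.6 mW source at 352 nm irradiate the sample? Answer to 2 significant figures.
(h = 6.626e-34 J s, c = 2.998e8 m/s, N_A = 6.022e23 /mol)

Product: (0.00112 M)(0.201 L) = 2.251e-4 mol.
Photons that must be absorbed: 2.251e-4 / 0.64 = 3.517e-4 mol.
Photon energy: hc/λ = 5.643e-19 J; per mole, 3.398e5 J mol⁻¹.
Energy required: 3.517e-4 × 3.398e5 = 119.5 J.
Time: 119.5 J / 0.0286 W = 4200 s.

t ≈ 4200 s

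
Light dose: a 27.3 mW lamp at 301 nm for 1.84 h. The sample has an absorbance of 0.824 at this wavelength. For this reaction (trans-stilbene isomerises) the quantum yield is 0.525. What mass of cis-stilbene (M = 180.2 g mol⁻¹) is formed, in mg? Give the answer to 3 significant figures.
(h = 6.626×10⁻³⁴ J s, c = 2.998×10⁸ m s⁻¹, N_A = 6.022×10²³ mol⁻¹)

36.6 mg

Photon energy at 301 nm: hc/λ = (6.626×10⁻³⁴)(2.998×10⁸)/(301×10⁻⁹) = 6.600×10⁻¹⁹ J.
Energy delivered: (27.3 mW)(6624 s) = 180.8 J.
Photons incident: 180.8 / 6.600×10⁻¹⁹ = 2.739×10²⁰, i.e. 2.739×10²⁰/6.022×10²³ = 4.548×10⁻⁴ mol.
Fraction absorbed: 1 − 10^(−0.824) = 0.8500.
Photons absorbed: 0.8500 × 4.548×10⁻⁴ = 3.866×10⁻⁴ mol.
Product: Φ × n_abs = 0.525 × 3.866×10⁻⁴ = 2.030×10⁻⁴ mol.
Mass: 2.030×10⁻⁴ × 180.2 = 0.03658 g = 36.6 mg.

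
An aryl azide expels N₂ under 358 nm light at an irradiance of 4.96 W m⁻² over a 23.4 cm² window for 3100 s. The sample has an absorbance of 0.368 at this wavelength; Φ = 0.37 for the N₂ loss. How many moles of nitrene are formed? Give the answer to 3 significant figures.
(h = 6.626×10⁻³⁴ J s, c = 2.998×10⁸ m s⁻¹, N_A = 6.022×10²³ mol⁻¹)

2.28×10⁻⁵ mol

Photon energy at 358 nm: hc/λ = (6.626×10⁻³⁴)(2.998×10⁸)/(358×10⁻⁹) = 5.549×10⁻¹⁹ J.
Energy delivered: (4.96 W m⁻²)(23.4×10⁻⁴ m²)(3100 s) = 35.98 J.
Photons incident: 35.98 / 5.549×10⁻¹⁹ = 6.484×10¹⁹, i.e. 6.484×10¹⁹/6.022×10²³ = 1.077×10⁻⁴ mol.
Fraction absorbed: 1 − 10^(−0.368) = 0.5715.
Photons absorbed: 0.5715 × 1.077×10⁻⁴ = 6.155×10⁻⁵ mol.
Product: Φ × n_abs = 0.37 × 6.155×10⁻⁵ = 2.277×10⁻⁵ mol.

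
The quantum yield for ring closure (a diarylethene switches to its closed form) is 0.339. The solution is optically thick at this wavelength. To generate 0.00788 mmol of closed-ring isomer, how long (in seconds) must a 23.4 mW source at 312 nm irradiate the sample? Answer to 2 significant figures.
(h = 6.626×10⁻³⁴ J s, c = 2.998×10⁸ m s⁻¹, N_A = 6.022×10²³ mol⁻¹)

t ≈ 380 s

Product: 0.00788 mmol = 7.88×10⁻⁶ mol.
Photons that must be absorbed: 7.88×10⁻⁶ / 0.339 = 2.324×10⁻⁵ mol.
Photon energy: hc/λ = 6.367×10⁻¹⁹ J; per mole, 3.834×10⁵ J mol⁻¹.
Energy required: 2.324×10⁻⁵ × 3.834×10⁵ = 8.910 J.
Time: 8.910 J / 0.0234 W = 380 s.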